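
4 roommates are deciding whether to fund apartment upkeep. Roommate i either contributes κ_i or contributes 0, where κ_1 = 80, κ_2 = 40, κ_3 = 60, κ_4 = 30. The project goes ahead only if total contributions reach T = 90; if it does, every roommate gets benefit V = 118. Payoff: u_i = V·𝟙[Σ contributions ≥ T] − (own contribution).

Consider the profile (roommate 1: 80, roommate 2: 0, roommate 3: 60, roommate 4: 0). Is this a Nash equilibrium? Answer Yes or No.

Total = 140 ≥ 90: provided.
Roommate 1 (pledges 80, payoff 38): dropping to 0 → total 60, payoff 0. No gain.
Roommate 2 (pledges 0, payoff 118): pledging 40 → total 180, payoff 78. No gain.
Roommate 3 (pledges 60, payoff 58): dropping to 0 → total 80, payoff 0. No gain.
Roommate 4 (pledges 0, payoff 118): pledging 30 → total 170, payoff 88. No gain.

Yes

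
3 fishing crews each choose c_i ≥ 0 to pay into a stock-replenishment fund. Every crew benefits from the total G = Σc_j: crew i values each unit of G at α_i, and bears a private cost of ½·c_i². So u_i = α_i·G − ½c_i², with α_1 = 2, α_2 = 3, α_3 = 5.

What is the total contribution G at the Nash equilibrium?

10

Crew i's FOC: ∂u_i/∂c_i = α_i − c_i = 0, so c_i* = α_i.
NE contributions = (2, 3, 5); G = 10.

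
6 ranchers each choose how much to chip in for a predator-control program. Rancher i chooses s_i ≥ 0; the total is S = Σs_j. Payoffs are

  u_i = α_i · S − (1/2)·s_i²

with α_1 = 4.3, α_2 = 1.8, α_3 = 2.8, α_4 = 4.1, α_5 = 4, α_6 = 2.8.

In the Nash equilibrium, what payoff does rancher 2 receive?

34.02

Rancher i's FOC: ∂u_i/∂s_i = α_i − s_i = 0, so s_i* = α_i.
NE contributions = (4.3, 1.8, 2.8, 4.1, 4, 2.8); S = 19.8.
u_2 = α_2·S − ½·(s_2)² = 1.8·19.8 − ½·1.8² = 34.02.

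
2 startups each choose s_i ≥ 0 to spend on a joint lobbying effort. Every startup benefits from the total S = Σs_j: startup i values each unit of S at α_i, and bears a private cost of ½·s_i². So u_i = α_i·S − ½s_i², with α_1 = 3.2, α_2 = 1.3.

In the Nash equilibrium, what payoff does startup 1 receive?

9.28

Startup i's FOC: ∂u_i/∂s_i = α_i − s_i = 0, so s_i* = α_i.
NE contributions = (3.2, 1.3); S = 4.5.
u_1 = α_1·S − ½·(s_1)² = 3.2·4.5 − ½·3.2² = 9.28.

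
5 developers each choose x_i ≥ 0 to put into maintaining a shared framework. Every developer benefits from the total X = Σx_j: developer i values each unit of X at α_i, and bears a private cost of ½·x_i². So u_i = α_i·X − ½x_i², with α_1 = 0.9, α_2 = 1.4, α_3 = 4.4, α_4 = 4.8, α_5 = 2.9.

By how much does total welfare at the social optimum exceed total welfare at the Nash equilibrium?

337.83

Developer i's FOC: ∂u_i/∂x_i = α_i − x_i = 0, so x_i* = α_i.
NE contributions = (0.9, 1.4, 4.4, 4.8, 2.9); X = 14.4.
W^NE = (Σα)·X − ½Σα_i² = 14.4² − ½·53.58 = 180.57.
Planner sets x_i = Σα_j = 14.4 for every i, so X^SO = 5·14.4 = 72.
W^SO = (Σα)·X^SO − ½·5·(Σα)² = (5/2)·14.4² = 518.4.
Deadweight loss = W^SO − W^NE = 337.83.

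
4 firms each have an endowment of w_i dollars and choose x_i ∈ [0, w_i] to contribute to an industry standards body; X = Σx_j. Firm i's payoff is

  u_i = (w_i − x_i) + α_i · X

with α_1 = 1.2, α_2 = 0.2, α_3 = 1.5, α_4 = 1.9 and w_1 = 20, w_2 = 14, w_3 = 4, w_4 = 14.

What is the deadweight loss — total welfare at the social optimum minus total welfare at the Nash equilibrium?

53.2

∂u_i/∂x_i = α_i − 1, so firm i contributes w_i if α_i > 1, else 0.
α_i > 1 for i ∈ {1, 3, 4}; NE contributions (20, 0, 4, 14), X = 38.
W^NE = Σw_i − X^NE + (Σα_i)·X^NE = 52 + 3.8·38 = 196.4.
Planner: ∂(Σu_j)/∂x_i = Σα_j − 1 = 3.8 > 0, so everyone contributes w_i; X^SO = 52, W^SO = 52 + 3.8·52 = 249.6.
Deadweight loss = 53.2.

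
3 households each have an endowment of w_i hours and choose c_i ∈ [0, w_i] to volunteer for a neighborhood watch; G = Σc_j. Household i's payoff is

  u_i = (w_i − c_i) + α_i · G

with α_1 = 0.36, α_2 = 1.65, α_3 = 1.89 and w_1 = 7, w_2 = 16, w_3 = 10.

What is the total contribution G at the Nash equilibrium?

∂u_i/∂c_i = α_i − 1, so household i contributes w_i if α_i > 1, else 0.
α_i > 1 for i ∈ {2, 3}; NE contributions (0, 16, 10), G = 26.

26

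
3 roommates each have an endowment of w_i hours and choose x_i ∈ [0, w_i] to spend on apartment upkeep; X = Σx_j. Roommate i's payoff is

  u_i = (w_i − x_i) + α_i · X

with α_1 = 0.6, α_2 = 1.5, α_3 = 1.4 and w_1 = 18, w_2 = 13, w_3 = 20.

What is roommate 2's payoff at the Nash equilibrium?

49.5

∂u_i/∂x_i = α_i − 1, so roommate i contributes w_i if α_i > 1, else 0.
α_i > 1 for i ∈ {2, 3}; NE contributions (0, 13, 20), X = 33.
u_2 = (13 − 13) + 1.5·33 = 49.5.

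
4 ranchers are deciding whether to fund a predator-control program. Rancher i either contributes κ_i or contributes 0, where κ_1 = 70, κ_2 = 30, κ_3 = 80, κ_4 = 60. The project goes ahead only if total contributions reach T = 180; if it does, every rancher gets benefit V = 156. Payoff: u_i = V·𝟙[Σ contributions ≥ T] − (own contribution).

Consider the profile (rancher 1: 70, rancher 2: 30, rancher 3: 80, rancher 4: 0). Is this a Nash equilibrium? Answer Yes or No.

Yes

Total = 180 ≥ 180: provided.
Rancher 1 (pledges 70, payoff 86): dropping to 0 → total 110, payoff 0. No gain.
Rancher 2 (pledges 30, payoff 126): dropping to 0 → total 150, payoff 0. No gain.
Rancher 3 (pledges 80, payoff 76): dropping to 0 → total 100, payoff 0. No gain.
Rancher 4 (pledges 0, payoff 156): pledging 60 → total 240, payoff 96. No gain.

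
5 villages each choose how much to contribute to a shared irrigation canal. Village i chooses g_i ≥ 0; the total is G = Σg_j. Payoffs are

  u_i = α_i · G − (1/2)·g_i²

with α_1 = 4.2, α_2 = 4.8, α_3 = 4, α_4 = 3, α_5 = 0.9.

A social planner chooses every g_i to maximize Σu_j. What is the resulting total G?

84.5

Planner FOC: ∂(Σu_j)/∂g_i = (Σα_j) − g_i = 0, so g_i^SO = Σα_j = 16.9 for every i; G^SO = 84.5.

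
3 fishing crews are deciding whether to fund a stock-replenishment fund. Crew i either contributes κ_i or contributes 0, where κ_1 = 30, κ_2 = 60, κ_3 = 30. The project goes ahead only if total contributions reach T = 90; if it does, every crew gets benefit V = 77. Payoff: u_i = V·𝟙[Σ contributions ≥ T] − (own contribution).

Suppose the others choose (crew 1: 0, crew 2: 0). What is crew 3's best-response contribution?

0

Others' total = 0. Even contributing 30 gives 30 < 90: no benefit either way.
Best response: 0.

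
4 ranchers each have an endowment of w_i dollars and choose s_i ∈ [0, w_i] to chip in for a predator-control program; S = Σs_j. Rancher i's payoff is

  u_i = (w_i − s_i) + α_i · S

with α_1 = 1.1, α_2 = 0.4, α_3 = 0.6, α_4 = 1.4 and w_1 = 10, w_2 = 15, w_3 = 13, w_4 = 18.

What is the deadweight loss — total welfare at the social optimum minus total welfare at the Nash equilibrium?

∂u_i/∂s_i = α_i − 1, so rancher i contributes w_i if α_i > 1, else 0.
α_i > 1 for i ∈ {1, 4}; NE contributions (10, 0, 0, 18), S = 28.
W^NE = Σw_i − S^NE + (Σα_i)·S^NE = 56 + 2.5·28 = 126.
Planner: ∂(Σu_j)/∂s_i = Σα_j − 1 = 2.5 > 0, so everyone contributes w_i; S^SO = 56, W^SO = 56 + 2.5·56 = 196.
Deadweight loss = 70.

70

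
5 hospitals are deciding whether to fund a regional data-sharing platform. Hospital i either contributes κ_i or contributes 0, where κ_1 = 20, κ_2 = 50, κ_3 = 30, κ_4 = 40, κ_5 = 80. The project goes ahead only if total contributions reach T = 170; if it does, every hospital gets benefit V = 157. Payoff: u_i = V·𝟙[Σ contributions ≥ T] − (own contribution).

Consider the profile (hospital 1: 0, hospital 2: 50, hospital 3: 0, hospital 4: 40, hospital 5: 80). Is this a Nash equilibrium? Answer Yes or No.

Total = 170 ≥ 170: provided.
Hospital 1 (pledges 0, payoff 157): pledging 20 → total 190, payoff 137. No gain.
Hospital 2 (pledges 50, payoff 107): dropping to 0 → total 120, payoff 0. No gain.
Hospital 3 (pledges 0, payoff 157): pledging 30 → total 200, payoff 127. No gain.
Hospital 4 (pledges 40, payoff 117): dropping to 0 → total 130, payoff 0. No gain.
Hospital 5 (pledges 80, payoff 77): dropping to 0 → total 90, payoff 0. No gain.

Yes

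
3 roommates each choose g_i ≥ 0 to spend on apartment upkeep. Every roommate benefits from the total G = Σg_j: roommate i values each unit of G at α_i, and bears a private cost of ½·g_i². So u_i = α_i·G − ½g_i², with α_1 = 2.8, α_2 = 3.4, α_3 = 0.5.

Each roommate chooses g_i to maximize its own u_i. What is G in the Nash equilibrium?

6.7

Roommate i's FOC: ∂u_i/∂g_i = α_i − g_i = 0, so g_i* = α_i.
NE contributions = (2.8, 3.4, 0.5); G = 6.7.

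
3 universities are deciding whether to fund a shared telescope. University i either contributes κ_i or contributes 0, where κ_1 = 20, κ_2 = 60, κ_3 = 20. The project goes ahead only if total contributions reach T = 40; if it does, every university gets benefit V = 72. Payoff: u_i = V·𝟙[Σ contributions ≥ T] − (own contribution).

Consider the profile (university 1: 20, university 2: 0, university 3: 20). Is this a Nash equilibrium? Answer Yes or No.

Total = 40 ≥ 40: provided.
University 1 (pledges 20, payoff 52): dropping to 0 → total 20, payoff 0. No gain.
University 2 (pledges 0, payoff 72): pledging 60 → total 100, payoff 12. No gain.
University 3 (pledges 20, payoff 52): dropping to 0 → total 20, payoff 0. No gain.

Yes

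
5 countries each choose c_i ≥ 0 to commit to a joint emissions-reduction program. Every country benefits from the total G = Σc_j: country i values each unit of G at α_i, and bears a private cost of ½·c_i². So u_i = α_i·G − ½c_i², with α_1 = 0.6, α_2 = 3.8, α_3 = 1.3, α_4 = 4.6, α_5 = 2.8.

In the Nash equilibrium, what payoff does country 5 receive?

32.76

Country i's FOC: ∂u_i/∂c_i = α_i − c_i = 0, so c_i* = α_i.
NE contributions = (0.6, 3.8, 1.3, 4.6, 2.8); G = 13.1.
u_5 = α_5·G − ½·(c_5)² = 2.8·13.1 − ½·2.8² = 32.76.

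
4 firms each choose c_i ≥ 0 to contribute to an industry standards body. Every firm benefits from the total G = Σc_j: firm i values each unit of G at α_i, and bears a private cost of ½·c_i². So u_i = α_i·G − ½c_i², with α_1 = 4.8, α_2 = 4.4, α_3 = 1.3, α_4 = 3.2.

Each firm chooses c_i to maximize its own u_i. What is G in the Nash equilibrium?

13.7

Firm i's FOC: ∂u_i/∂c_i = α_i − c_i = 0, so c_i* = α_i.
NE contributions = (4.8, 4.4, 1.3, 3.2); G = 13.7.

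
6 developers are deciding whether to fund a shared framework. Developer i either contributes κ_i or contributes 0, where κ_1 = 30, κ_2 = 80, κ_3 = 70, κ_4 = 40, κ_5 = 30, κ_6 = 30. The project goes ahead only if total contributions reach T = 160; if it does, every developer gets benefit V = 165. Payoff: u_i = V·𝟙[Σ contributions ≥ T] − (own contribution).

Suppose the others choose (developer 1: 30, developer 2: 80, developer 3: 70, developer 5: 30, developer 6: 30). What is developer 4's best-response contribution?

Others' total = 240 ≥ 160; contributing adds cost 40 for no extra benefit.
Best response: 0.

0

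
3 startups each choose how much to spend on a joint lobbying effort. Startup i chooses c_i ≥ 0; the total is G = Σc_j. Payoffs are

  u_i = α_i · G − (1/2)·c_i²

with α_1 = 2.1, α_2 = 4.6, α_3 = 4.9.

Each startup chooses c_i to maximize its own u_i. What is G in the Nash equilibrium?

11.6

Startup i's FOC: ∂u_i/∂c_i = α_i − c_i = 0, so c_i* = α_i.
NE contributions = (2.1, 4.6, 4.9); G = 11.6.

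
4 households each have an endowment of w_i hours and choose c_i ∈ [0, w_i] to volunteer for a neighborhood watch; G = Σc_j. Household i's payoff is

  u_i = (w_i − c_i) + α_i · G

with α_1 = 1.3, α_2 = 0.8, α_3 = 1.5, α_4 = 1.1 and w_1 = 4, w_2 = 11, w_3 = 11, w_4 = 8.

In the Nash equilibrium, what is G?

23

∂u_i/∂c_i = α_i − 1, so household i contributes w_i if α_i > 1, else 0.
α_i > 1 for i ∈ {1, 3, 4}; NE contributions (4, 0, 11, 8), G = 23.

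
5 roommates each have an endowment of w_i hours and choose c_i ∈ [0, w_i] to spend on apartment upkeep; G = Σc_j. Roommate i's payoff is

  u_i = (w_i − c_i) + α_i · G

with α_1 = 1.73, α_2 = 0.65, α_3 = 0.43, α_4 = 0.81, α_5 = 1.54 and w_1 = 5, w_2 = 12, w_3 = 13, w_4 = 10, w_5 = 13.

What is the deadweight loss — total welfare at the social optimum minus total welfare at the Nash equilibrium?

∂u_i/∂c_i = α_i − 1, so roommate i contributes w_i if α_i > 1, else 0.
α_i > 1 for i ∈ {1, 5}; NE contributions (5, 0, 0, 0, 13), G = 18.
W^NE = Σw_i − G^NE + (Σα_i)·G^NE = 53 + 4.16·18 = 127.88.
Planner: ∂(Σu_j)/∂c_i = Σα_j − 1 = 4.16 > 0, so everyone contributes w_i; G^SO = 53, W^SO = 53 + 4.16·53 = 273.48.
Deadweight loss = 145.6.

145.6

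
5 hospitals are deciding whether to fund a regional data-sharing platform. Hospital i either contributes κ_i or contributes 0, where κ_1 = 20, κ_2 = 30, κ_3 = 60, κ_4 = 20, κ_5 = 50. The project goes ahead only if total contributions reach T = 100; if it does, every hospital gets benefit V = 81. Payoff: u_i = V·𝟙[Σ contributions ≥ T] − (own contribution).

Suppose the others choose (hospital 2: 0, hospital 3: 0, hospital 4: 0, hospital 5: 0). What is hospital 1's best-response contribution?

Others' total = 0. Even contributing 20 gives 20 < 100: no benefit either way.
Best response: 0.

0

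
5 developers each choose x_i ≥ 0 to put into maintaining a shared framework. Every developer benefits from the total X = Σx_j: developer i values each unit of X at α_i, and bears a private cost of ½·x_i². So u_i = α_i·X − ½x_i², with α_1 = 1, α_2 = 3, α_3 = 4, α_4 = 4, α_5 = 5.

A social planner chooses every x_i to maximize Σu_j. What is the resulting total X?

85

Planner FOC: ∂(Σu_j)/∂x_i = (Σα_j) − x_i = 0, so x_i^SO = Σα_j = 17 for every i; X^SO = 85.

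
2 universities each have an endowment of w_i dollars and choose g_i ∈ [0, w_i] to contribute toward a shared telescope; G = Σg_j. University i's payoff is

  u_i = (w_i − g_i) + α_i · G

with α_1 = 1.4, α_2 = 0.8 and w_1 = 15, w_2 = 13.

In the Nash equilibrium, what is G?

∂u_i/∂g_i = α_i − 1, so university i contributes w_i if α_i > 1, else 0.
α_i > 1 for i ∈ {1}; NE contributions (15, 0), G = 15.

15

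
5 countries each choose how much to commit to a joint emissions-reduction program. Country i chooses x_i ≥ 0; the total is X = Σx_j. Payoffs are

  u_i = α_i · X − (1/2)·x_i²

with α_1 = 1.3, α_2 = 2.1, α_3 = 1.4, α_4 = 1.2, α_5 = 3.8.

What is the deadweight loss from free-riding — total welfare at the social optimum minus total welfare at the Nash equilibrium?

156.03

Country i's FOC: ∂u_i/∂x_i = α_i − x_i = 0, so x_i* = α_i.
NE contributions = (1.3, 2.1, 1.4, 1.2, 3.8); X = 9.8.
W^NE = (Σα)·X − ½Σα_i² = 9.8² − ½·23.94 = 84.07.
Planner sets x_i = Σα_j = 9.8 for every i, so X^SO = 5·9.8 = 49.
W^SO = (Σα)·X^SO − ½·5·(Σα)² = (5/2)·9.8² = 240.1.
Deadweight loss = W^SO − W^NE = 156.03.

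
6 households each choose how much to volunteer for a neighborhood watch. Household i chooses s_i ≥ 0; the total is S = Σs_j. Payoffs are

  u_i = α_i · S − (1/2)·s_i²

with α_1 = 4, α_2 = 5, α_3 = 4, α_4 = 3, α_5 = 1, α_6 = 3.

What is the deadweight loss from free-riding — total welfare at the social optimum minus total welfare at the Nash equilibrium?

Household i's FOC: ∂u_i/∂s_i = α_i − s_i = 0, so s_i* = α_i.
NE contributions = (4, 5, 4, 3, 1, 3); S = 20.
W^NE = (Σα)·S − ½Σα_i² = 20² − ½·76 = 362.
Planner sets s_i = Σα_j = 20 for every i, so S^SO = 6·20 = 120.
W^SO = (Σα)·S^SO − ½·6·(Σα)² = (6/2)·20² = 1200.
Deadweight loss = W^SO − W^NE = 838.

838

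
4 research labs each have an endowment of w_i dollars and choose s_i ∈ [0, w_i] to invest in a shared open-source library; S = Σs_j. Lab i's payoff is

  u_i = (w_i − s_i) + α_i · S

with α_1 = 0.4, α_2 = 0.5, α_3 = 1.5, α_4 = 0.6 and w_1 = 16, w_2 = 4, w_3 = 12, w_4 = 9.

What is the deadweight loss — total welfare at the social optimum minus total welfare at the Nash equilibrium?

∂u_i/∂s_i = α_i − 1, so lab i contributes w_i if α_i > 1, else 0.
α_i > 1 for i ∈ {3}; NE contributions (0, 0, 12, 0), S = 12.
W^NE = Σw_i − S^NE + (Σα_i)·S^NE = 41 + 2·12 = 65.
Planner: ∂(Σu_j)/∂s_i = Σα_j − 1 = 2 > 0, so everyone contributes w_i; S^SO = 41, W^SO = 41 + 2·41 = 123.
Deadweight loss = 58.

58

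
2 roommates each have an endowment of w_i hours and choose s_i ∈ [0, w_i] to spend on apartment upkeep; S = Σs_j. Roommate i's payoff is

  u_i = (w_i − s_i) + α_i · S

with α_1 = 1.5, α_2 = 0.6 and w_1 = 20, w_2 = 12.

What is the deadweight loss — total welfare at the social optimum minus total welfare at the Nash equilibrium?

13.2

∂u_i/∂s_i = α_i − 1, so roommate i contributes w_i if α_i > 1, else 0.
α_i > 1 for i ∈ {1}; NE contributions (20, 0), S = 20.
W^NE = Σw_i − S^NE + (Σα_i)·S^NE = 32 + 1.1·20 = 54.
Planner: ∂(Σu_j)/∂s_i = Σα_j − 1 = 1.1 > 0, so everyone contributes w_i; S^SO = 32, W^SO = 32 + 1.1·32 = 67.2.
Deadweight loss = 13.2.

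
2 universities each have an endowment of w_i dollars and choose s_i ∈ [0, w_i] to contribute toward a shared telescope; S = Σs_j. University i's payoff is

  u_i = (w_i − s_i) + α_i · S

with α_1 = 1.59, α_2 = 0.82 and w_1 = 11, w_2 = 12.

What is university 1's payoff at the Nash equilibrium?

17.49

∂u_i/∂s_i = α_i − 1, so university i contributes w_i if α_i > 1, else 0.
α_i > 1 for i ∈ {1}; NE contributions (11, 0), S = 11.
u_1 = (11 − 11) + 1.59·11 = 17.49.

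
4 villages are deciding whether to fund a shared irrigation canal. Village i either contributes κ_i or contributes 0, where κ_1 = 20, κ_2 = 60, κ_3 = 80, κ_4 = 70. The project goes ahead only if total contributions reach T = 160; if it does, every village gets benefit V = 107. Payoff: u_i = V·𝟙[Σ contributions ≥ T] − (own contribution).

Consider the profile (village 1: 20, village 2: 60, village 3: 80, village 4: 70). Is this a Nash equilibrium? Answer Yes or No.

No

Total = 230 ≥ 160: provided.
Village 1 (pledges 20, payoff 87): dropping to 0 → total 210, payoff 107. Profitable deviation.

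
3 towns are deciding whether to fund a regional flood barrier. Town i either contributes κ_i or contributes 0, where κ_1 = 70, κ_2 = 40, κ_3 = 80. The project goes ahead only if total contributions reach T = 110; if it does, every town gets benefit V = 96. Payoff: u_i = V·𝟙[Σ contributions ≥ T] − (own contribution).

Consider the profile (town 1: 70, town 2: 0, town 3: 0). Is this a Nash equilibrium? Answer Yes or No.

Total = 70 < 110: not provided.
Town 1 (pledges 70, payoff -70): dropping to 0 → total 0, payoff 0. Profitable deviation.

No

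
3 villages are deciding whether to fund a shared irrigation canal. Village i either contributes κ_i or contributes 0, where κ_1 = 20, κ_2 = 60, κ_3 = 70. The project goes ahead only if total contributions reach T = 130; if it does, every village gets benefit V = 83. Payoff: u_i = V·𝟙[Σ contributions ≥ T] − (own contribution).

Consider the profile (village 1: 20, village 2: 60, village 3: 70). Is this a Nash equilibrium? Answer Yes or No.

Total = 150 ≥ 130: provided.
Village 1 (pledges 20, payoff 63): dropping to 0 → total 130, payoff 83. Profitable deviation.

No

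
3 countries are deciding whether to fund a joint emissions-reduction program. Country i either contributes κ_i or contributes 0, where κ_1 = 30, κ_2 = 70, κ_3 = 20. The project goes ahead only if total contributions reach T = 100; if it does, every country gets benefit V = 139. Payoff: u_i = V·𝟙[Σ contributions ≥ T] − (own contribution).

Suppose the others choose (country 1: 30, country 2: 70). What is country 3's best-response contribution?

0

Others' total = 100 ≥ 100; contributing adds cost 20 for no extra benefit.
Best response: 0.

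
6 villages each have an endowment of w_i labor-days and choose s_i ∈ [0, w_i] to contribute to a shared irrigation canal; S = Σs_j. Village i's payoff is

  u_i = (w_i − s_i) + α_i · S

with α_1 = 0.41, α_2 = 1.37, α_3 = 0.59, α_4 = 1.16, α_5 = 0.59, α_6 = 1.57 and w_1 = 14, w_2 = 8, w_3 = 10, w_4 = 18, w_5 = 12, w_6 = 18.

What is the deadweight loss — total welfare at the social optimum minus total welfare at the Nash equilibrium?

168.84

∂u_i/∂s_i = α_i − 1, so village i contributes w_i if α_i > 1, else 0.
α_i > 1 for i ∈ {2, 4, 6}; NE contributions (0, 8, 0, 18, 0, 18), S = 44.
W^NE = Σw_i − S^NE + (Σα_i)·S^NE = 80 + 4.69·44 = 286.36.
Planner: ∂(Σu_j)/∂s_i = Σα_j − 1 = 4.69 > 0, so everyone contributes w_i; S^SO = 80, W^SO = 80 + 4.69·80 = 455.2.
Deadweight loss = 168.84.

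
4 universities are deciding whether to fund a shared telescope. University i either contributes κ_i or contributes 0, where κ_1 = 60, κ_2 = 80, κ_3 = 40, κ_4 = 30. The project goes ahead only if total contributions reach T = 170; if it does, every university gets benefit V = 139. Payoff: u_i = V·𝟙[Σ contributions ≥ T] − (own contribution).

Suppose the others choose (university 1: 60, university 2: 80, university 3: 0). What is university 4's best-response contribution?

Others' total = 140. Contributing 30 brings total to 170 ≥ 170: gain V − κ_4 = 109.
Best response: 30.

30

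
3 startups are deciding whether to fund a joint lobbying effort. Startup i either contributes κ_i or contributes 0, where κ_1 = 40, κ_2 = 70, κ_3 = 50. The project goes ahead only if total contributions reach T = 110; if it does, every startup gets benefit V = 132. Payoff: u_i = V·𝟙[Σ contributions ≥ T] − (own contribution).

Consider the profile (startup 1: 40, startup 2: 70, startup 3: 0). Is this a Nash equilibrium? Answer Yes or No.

Total = 110 ≥ 110: provided.
Startup 1 (pledges 40, payoff 92): dropping to 0 → total 70, payoff 0. No gain.
Startup 2 (pledges 70, payoff 62): dropping to 0 → total 40, payoff 0. No gain.
Startup 3 (pledges 0, payoff 132): pledging 50 → total 160, payoff 82. No gain.

Yes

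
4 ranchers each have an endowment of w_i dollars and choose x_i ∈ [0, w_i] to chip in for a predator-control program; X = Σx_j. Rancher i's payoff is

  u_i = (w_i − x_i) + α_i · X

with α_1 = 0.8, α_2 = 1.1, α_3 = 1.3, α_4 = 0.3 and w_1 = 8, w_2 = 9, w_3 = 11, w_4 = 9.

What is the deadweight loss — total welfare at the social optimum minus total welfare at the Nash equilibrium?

∂u_i/∂x_i = α_i − 1, so rancher i contributes w_i if α_i > 1, else 0.
α_i > 1 for i ∈ {2, 3}; NE contributions (0, 9, 11, 0), X = 20.
W^NE = Σw_i − X^NE + (Σα_i)·X^NE = 37 + 2.5·20 = 87.
Planner: ∂(Σu_j)/∂x_i = Σα_j − 1 = 2.5 > 0, so everyone contributes w_i; X^SO = 37, W^SO = 37 + 2.5·37 = 129.5.
Deadweight loss = 42.5.

42.5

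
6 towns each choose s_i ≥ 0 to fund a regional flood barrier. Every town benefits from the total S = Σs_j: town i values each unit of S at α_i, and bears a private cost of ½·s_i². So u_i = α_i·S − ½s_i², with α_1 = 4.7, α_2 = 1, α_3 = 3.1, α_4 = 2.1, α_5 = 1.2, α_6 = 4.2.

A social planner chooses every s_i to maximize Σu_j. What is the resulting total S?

97.8

Planner FOC: ∂(Σu_j)/∂s_i = (Σα_j) − s_i = 0, so s_i^SO = Σα_j = 16.3 for every i; S^SO = 97.8.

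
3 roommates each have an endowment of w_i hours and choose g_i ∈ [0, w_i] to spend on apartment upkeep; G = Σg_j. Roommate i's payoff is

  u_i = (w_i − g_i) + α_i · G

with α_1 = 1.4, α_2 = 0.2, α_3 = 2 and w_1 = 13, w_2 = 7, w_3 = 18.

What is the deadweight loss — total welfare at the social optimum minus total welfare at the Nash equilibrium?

∂u_i/∂g_i = α_i − 1, so roommate i contributes w_i if α_i > 1, else 0.
α_i > 1 for i ∈ {1, 3}; NE contributions (13, 0, 18), G = 31.
W^NE = Σw_i − G^NE + (Σα_i)·G^NE = 38 + 2.6·31 = 118.6.
Planner: ∂(Σu_j)/∂g_i = Σα_j − 1 = 2.6 > 0, so everyone contributes w_i; G^SO = 38, W^SO = 38 + 2.6·38 = 136.8.
Deadweight loss = 18.2.

18.2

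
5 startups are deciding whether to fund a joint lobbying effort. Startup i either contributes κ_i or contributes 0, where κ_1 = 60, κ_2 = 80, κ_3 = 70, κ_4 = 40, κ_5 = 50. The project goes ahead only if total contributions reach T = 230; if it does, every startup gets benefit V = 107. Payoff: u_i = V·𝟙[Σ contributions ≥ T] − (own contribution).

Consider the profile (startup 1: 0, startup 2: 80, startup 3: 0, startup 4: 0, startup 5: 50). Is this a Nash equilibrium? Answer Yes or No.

Total = 130 < 230: not provided.
Startup 1 (pledges 0, payoff 0): pledging 60 → total 190, payoff -60. No gain.
Startup 2 (pledges 80, payoff -80): dropping to 0 → total 50, payoff 0. Profitable deviation.

No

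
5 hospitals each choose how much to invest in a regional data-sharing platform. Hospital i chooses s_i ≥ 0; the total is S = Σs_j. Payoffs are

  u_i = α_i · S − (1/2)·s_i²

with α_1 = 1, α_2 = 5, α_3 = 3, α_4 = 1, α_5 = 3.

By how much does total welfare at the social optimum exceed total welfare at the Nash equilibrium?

276

Hospital i's FOC: ∂u_i/∂s_i = α_i − s_i = 0, so s_i* = α_i.
NE contributions = (1, 5, 3, 1, 3); S = 13.
W^NE = (Σα)·S − ½Σα_i² = 13² − ½·45 = 146.5.
Planner sets s_i = Σα_j = 13 for every i, so S^SO = 5·13 = 65.
W^SO = (Σα)·S^SO − ½·5·(Σα)² = (5/2)·13² = 422.5.
Deadweight loss = W^SO − W^NE = 276.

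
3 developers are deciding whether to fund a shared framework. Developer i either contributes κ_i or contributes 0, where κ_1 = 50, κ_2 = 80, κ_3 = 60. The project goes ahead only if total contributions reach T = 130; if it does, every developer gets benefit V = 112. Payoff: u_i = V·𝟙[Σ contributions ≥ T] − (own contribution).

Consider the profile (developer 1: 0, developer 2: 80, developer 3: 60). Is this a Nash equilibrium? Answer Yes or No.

Yes

Total = 140 ≥ 130: provided.
Developer 1 (pledges 0, payoff 112): pledging 50 → total 190, payoff 62. No gain.
Developer 2 (pledges 80, payoff 32): dropping to 0 → total 60, payoff 0. No gain.
Developer 3 (pledges 60, payoff 52): dropping to 0 → total 80, payoff 0. No gain.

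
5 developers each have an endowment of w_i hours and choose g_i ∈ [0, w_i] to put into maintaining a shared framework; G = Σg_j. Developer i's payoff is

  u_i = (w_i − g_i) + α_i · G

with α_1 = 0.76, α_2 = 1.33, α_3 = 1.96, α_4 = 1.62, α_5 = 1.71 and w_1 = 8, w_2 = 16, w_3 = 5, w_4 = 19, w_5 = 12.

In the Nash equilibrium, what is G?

52

∂u_i/∂g_i = α_i − 1, so developer i contributes w_i if α_i > 1, else 0.
α_i > 1 for i ∈ {2, 3, 4, 5}; NE contributions (0, 16, 5, 19, 12), G = 52.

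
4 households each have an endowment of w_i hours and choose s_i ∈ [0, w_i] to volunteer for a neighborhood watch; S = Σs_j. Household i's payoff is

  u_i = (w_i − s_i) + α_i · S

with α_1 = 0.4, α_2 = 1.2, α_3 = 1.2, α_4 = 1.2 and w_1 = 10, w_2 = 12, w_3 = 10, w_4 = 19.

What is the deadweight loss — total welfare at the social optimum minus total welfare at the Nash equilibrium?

30

∂u_i/∂s_i = α_i − 1, so household i contributes w_i if α_i > 1, else 0.
α_i > 1 for i ∈ {2, 3, 4}; NE contributions (0, 12, 10, 19), S = 41.
W^NE = Σw_i − S^NE + (Σα_i)·S^NE = 51 + 3·41 = 174.
Planner: ∂(Σu_j)/∂s_i = Σα_j − 1 = 3 > 0, so everyone contributes w_i; S^SO = 51, W^SO = 51 + 3·51 = 204.
Deadweight loss = 30.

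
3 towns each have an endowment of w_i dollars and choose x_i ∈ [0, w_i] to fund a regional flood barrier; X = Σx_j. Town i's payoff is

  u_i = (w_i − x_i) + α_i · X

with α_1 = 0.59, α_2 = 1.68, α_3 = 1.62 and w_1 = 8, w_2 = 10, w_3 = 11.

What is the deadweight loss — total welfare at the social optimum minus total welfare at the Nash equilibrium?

23.12

∂u_i/∂x_i = α_i − 1, so town i contributes w_i if α_i > 1, else 0.
α_i > 1 for i ∈ {2, 3}; NE contributions (0, 10, 11), X = 21.
W^NE = Σw_i − X^NE + (Σα_i)·X^NE = 29 + 2.89·21 = 89.69.
Planner: ∂(Σu_j)/∂x_i = Σα_j − 1 = 2.89 > 0, so everyone contributes w_i; X^SO = 29, W^SO = 29 + 2.89·29 = 112.81.
Deadweight loss = 23.12.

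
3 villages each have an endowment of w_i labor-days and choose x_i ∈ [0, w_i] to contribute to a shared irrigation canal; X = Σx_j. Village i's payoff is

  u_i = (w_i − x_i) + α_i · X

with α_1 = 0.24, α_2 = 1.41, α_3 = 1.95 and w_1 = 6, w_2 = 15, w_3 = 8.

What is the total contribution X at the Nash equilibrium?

∂u_i/∂x_i = α_i − 1, so village i contributes w_i if α_i > 1, else 0.
α_i > 1 for i ∈ {2, 3}; NE contributions (0, 15, 8), X = 23.

23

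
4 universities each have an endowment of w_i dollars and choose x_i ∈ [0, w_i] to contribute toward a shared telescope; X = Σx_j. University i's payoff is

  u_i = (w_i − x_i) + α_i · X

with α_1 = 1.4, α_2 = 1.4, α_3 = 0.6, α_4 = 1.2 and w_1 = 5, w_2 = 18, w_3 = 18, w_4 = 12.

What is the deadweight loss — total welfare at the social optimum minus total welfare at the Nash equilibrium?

∂u_i/∂x_i = α_i − 1, so university i contributes w_i if α_i > 1, else 0.
α_i > 1 for i ∈ {1, 2, 4}; NE contributions (5, 18, 0, 12), X = 35.
W^NE = Σw_i − X^NE + (Σα_i)·X^NE = 53 + 3.6·35 = 179.
Planner: ∂(Σu_j)/∂x_i = Σα_j − 1 = 3.6 > 0, so everyone contributes w_i; X^SO = 53, W^SO = 53 + 3.6·53 = 243.8.
Deadweight loss = 64.8.

64.8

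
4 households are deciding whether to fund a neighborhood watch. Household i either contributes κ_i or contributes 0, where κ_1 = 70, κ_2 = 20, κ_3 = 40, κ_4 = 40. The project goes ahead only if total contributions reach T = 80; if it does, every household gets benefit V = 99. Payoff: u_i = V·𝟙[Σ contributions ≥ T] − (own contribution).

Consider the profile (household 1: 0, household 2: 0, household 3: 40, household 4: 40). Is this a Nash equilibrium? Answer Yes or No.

Total = 80 ≥ 80: provided.
Household 1 (pledges 0, payoff 99): pledging 70 → total 150, payoff 29. No gain.
Household 2 (pledges 0, payoff 99): pledging 20 → total 100, payoff 79. No gain.
Household 3 (pledges 40, payoff 59): dropping to 0 → total 40, payoff 0. No gain.
Household 4 (pledges 40, payoff 59): dropping to 0 → total 40, payoff 0. No gain.

Yes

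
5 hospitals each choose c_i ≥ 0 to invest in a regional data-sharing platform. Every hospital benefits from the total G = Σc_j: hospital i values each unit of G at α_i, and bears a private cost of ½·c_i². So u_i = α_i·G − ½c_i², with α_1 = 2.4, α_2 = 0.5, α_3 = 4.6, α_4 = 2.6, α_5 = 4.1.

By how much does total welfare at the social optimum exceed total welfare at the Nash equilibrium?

327.83

Hospital i's FOC: ∂u_i/∂c_i = α_i − c_i = 0, so c_i* = α_i.
NE contributions = (2.4, 0.5, 4.6, 2.6, 4.1); G = 14.2.
W^NE = (Σα)·G − ½Σα_i² = 14.2² − ½·50.74 = 176.27.
Planner sets c_i = Σα_j = 14.2 for every i, so G^SO = 5·14.2 = 71.
W^SO = (Σα)·G^SO − ½·5·(Σα)² = (5/2)·14.2² = 504.1.
Deadweight loss = W^SO − W^NE = 327.83.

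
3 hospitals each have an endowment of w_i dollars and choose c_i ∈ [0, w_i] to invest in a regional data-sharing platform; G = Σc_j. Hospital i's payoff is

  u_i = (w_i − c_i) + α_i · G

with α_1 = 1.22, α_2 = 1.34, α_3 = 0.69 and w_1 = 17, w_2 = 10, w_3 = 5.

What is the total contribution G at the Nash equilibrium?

∂u_i/∂c_i = α_i − 1, so hospital i contributes w_i if α_i > 1, else 0.
α_i > 1 for i ∈ {1, 2}; NE contributions (17, 10, 0), G = 27.

27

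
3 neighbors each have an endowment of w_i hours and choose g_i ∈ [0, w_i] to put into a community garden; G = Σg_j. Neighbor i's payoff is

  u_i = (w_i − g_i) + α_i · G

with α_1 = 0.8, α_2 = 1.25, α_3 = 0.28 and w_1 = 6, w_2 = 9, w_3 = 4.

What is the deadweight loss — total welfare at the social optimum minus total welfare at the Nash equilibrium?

13.3

∂u_i/∂g_i = α_i − 1, so neighbor i contributes w_i if α_i > 1, else 0.
α_i > 1 for i ∈ {2}; NE contributions (0, 9, 0), G = 9.
W^NE = Σw_i − G^NE + (Σα_i)·G^NE = 19 + 1.33·9 = 30.97.
Planner: ∂(Σu_j)/∂g_i = Σα_j − 1 = 1.33 > 0, so everyone contributes w_i; G^SO = 19, W^SO = 19 + 1.33·19 = 44.27.
Deadweight loss = 13.3.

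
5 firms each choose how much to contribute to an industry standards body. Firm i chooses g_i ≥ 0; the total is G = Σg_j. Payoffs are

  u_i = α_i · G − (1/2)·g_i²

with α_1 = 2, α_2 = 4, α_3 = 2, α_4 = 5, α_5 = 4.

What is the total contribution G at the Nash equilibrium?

Firm i's FOC: ∂u_i/∂g_i = α_i − g_i = 0, so g_i* = α_i.
NE contributions = (2, 4, 2, 5, 4); G = 17.

17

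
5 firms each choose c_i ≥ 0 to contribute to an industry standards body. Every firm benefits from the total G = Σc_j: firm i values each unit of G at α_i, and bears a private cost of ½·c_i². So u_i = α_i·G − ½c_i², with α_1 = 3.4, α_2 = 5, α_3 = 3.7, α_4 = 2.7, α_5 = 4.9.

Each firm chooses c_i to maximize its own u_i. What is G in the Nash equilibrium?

19.7

Firm i's FOC: ∂u_i/∂c_i = α_i − c_i = 0, so c_i* = α_i.
NE contributions = (3.4, 5, 3.7, 2.7, 4.9); G = 19.7.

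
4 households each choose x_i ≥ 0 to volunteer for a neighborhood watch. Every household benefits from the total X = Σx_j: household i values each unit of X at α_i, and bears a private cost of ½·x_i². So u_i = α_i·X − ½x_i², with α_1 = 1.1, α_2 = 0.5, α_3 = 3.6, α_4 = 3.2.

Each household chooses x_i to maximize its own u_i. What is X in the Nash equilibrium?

Household i's FOC: ∂u_i/∂x_i = α_i − x_i = 0, so x_i* = α_i.
NE contributions = (1.1, 0.5, 3.6, 3.2); X = 8.4.

8.4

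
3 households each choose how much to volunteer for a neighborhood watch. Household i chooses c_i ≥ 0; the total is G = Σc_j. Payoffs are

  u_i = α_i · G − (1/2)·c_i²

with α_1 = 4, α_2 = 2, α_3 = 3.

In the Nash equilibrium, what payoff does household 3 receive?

22.5

Household i's FOC: ∂u_i/∂c_i = α_i − c_i = 0, so c_i* = α_i.
NE contributions = (4, 2, 3); G = 9.
u_3 = α_3·G − ½·(c_3)² = 3·9 − ½·3² = 22.5.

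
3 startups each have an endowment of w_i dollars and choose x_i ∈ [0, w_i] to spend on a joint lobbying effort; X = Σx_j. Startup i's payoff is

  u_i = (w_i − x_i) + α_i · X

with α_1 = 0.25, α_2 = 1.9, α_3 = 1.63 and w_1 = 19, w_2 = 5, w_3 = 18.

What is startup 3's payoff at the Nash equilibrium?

37.49

∂u_i/∂x_i = α_i − 1, so startup i contributes w_i if α_i > 1, else 0.
α_i > 1 for i ∈ {2, 3}; NE contributions (0, 5, 18), X = 23.
u_3 = (18 − 18) + 1.63·23 = 37.49.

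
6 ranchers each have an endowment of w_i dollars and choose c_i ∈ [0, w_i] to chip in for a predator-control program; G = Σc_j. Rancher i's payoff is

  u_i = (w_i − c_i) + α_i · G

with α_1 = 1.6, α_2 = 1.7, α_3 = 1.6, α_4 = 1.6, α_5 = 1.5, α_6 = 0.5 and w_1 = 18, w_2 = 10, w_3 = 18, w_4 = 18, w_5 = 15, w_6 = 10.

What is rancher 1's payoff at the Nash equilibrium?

∂u_i/∂c_i = α_i − 1, so rancher i contributes w_i if α_i > 1, else 0.
α_i > 1 for i ∈ {1, 2, 3, 4, 5}; NE contributions (18, 10, 18, 18, 15, 0), G = 79.
u_1 = (18 − 18) + 1.6·79 = 126.4.

126.4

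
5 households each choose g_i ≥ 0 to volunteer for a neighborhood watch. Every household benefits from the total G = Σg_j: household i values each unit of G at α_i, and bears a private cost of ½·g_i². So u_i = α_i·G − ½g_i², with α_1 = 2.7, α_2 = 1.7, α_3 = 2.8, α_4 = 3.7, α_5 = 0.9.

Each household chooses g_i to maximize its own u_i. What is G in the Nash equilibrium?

Household i's FOC: ∂u_i/∂g_i = α_i − g_i = 0, so g_i* = α_i.
NE contributions = (2.7, 1.7, 2.8, 3.7, 0.9); G = 11.8.

11.8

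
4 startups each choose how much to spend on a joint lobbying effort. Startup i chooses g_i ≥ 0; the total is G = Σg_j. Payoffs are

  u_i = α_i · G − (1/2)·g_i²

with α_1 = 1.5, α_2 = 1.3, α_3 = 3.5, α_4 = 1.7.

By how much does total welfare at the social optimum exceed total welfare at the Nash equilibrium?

73.54

Startup i's FOC: ∂u_i/∂g_i = α_i − g_i = 0, so g_i* = α_i.
NE contributions = (1.5, 1.3, 3.5, 1.7); G = 8.
W^NE = (Σα)·G − ½Σα_i² = 8² − ½·19.08 = 54.46.
Planner sets g_i = Σα_j = 8 for every i, so G^SO = 4·8 = 32.
W^SO = (Σα)·G^SO − ½·4·(Σα)² = (4/2)·8² = 128.
Deadweight loss = W^SO − W^NE = 73.54.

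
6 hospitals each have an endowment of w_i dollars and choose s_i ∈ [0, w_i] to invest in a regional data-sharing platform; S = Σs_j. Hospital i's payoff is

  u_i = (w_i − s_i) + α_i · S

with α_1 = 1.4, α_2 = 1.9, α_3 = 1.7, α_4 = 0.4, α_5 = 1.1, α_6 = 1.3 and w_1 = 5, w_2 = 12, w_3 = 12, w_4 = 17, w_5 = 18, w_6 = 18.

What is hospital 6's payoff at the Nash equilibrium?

84.5

∂u_i/∂s_i = α_i − 1, so hospital i contributes w_i if α_i > 1, else 0.
α_i > 1 for i ∈ {1, 2, 3, 5, 6}; NE contributions (5, 12, 12, 0, 18, 18), S = 65.
u_6 = (18 − 18) + 1.3·65 = 84.5.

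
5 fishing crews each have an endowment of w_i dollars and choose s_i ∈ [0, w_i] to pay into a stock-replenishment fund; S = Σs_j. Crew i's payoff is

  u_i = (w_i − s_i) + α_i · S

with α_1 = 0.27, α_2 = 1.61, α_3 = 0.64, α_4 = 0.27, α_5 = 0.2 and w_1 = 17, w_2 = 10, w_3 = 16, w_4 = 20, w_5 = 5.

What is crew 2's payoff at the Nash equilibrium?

∂u_i/∂s_i = α_i − 1, so crew i contributes w_i if α_i > 1, else 0.
α_i > 1 for i ∈ {2}; NE contributions (0, 10, 0, 0, 0), S = 10.
u_2 = (10 − 10) + 1.61·10 = 16.1.

16.1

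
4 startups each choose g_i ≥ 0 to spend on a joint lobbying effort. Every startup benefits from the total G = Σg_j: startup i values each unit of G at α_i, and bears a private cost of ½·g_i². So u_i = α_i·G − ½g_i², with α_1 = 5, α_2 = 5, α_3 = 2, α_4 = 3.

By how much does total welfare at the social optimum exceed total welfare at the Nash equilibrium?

Startup i's FOC: ∂u_i/∂g_i = α_i − g_i = 0, so g_i* = α_i.
NE contributions = (5, 5, 2, 3); G = 15.
W^NE = (Σα)·G − ½Σα_i² = 15² − ½·63 = 193.5.
Planner sets g_i = Σα_j = 15 for every i, so G^SO = 4·15 = 60.
W^SO = (Σα)·G^SO − ½·4·(Σα)² = (4/2)·15² = 450.
Deadweight loss = W^SO − W^NE = 256.5.

256.5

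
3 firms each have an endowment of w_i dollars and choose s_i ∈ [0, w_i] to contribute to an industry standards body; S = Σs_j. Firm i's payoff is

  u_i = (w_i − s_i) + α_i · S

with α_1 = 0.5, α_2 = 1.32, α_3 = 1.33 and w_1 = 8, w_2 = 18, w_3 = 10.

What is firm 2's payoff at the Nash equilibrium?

∂u_i/∂s_i = α_i − 1, so firm i contributes w_i if α_i > 1, else 0.
α_i > 1 for i ∈ {2, 3}; NE contributions (0, 18, 10), S = 28.
u_2 = (18 − 18) + 1.32·28 = 36.96.

36.96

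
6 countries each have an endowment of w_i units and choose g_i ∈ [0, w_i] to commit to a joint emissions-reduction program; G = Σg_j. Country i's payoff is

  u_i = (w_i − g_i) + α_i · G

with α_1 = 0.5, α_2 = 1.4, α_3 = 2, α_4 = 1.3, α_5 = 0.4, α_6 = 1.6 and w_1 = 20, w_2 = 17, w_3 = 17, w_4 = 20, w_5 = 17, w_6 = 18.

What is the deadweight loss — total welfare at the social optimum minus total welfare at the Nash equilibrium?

∂u_i/∂g_i = α_i − 1, so country i contributes w_i if α_i > 1, else 0.
α_i > 1 for i ∈ {2, 3, 4, 6}; NE contributions (0, 17, 17, 20, 0, 18), G = 72.
W^NE = Σw_i − G^NE + (Σα_i)·G^NE = 109 + 6.2·72 = 555.4.
Planner: ∂(Σu_j)/∂g_i = Σα_j − 1 = 6.2 > 0, so everyone contributes w_i; G^SO = 109, W^SO = 109 + 6.2·109 = 784.8.
Deadweight loss = 229.4.

229.4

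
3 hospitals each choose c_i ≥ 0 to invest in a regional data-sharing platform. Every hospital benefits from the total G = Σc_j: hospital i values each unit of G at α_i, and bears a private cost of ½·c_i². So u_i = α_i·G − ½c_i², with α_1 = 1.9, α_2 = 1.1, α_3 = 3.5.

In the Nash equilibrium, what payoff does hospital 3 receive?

Hospital i's FOC: ∂u_i/∂c_i = α_i − c_i = 0, so c_i* = α_i.
NE contributions = (1.9, 1.1, 3.5); G = 6.5.
u_3 = α_3·G − ½·(c_3)² = 3.5·6.5 − ½·3.5² = 16.625.

16.625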